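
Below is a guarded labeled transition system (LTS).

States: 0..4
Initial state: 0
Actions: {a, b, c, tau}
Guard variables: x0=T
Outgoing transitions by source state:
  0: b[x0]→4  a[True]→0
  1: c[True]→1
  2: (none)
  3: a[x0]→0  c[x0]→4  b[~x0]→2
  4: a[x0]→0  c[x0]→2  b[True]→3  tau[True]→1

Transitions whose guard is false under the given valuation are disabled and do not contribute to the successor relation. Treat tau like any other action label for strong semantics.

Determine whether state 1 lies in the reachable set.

9 transition(s) survive guard evaluation.
depth 0: {0}
depth 1: {4}  now seen {0,4}
depth 2: {1,2,3}  now seen {0,1,2,3,4}
R = {0,1,2,3,4}
Path to 1: b·tau

Answer: REACHABLE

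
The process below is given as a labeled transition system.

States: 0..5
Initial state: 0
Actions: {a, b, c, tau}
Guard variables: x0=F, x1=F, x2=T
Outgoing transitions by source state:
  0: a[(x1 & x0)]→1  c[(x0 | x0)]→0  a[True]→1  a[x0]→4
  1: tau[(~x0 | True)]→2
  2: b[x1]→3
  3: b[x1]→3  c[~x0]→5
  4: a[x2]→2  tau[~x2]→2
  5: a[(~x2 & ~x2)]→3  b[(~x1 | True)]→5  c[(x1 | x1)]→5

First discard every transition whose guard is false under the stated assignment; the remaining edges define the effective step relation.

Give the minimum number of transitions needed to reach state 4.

Breadth-first toward 4:
  depth 0: {0}
  depth 1: {1}
  depth 2: {2}
4 never appears.

Answer: UNREACHABLE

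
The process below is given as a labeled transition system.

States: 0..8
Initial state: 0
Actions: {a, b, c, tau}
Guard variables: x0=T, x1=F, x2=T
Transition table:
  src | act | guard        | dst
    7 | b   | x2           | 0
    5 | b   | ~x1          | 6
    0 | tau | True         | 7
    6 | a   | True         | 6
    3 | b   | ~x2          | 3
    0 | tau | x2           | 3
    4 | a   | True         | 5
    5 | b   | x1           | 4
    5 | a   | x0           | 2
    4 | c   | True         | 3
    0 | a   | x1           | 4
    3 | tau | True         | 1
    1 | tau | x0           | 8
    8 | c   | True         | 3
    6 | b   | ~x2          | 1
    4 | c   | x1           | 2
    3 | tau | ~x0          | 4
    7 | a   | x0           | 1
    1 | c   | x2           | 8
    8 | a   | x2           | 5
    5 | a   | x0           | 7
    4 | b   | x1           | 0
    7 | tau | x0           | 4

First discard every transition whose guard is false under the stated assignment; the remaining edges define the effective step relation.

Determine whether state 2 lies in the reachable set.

16 transition(s) survive guard evaluation.
L0 = {0}
L1 = {3,7}  now seen {0,3,7}
L2 = {1,4}  now seen {0,1,3,4,7}
L3 = {5,8}  now seen {0,1,3,4,5,7,8}
L4 = {2,6}  now seen {0,1,2,3,4,5,6,7,8}
Reach set: {0,1,2,3,4,5,6,7,8}
witness 2: tau·tau·a·a

Answer: REACHABLE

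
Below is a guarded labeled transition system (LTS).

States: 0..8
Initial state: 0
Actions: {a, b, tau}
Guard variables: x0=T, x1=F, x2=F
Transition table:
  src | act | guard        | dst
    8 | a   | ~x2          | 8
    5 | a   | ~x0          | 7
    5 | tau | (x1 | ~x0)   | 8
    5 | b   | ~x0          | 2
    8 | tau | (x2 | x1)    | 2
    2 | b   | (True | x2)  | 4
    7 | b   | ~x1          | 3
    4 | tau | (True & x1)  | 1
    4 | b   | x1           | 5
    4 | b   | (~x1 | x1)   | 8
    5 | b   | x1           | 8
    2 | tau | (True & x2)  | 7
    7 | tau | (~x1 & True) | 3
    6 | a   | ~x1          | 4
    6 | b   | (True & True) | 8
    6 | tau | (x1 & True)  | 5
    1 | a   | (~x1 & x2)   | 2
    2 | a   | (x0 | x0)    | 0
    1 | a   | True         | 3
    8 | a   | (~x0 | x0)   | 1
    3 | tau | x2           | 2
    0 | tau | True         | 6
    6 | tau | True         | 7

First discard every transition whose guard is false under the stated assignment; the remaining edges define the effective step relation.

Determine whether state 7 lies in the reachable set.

Guard filter leaves 12 enabled edge(s).
L0 = {0}
L1 = {6}  cumulative {0,6}
L2 = {4,7,8}  cumulative {0,4,6,7,8}
L3 = {1,3}  cumulative {0,1,3,4,6,7,8}
R = {0,1,3,4,6,7,8}
trace reaching 7: tau·tau

Answer: REACHABLE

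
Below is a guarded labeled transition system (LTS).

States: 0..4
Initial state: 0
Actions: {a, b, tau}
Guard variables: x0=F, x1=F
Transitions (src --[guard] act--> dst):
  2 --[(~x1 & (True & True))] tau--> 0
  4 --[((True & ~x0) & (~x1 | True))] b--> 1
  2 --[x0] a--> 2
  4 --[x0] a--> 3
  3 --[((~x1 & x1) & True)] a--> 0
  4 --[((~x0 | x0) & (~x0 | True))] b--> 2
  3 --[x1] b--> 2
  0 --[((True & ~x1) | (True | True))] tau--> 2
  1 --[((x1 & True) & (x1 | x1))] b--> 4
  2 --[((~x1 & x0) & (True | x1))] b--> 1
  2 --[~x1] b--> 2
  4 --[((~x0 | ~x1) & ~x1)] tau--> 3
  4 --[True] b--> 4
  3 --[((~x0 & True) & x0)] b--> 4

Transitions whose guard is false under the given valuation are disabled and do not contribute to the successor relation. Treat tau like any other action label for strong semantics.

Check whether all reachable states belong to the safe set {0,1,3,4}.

Answer: INVARIANT VIOLATED at state 2

Trace:
Safe = {0,1,3,4}
R = {0,2}
  0: ✓
  2: ✗ unsafe
reach 2 via tau — violates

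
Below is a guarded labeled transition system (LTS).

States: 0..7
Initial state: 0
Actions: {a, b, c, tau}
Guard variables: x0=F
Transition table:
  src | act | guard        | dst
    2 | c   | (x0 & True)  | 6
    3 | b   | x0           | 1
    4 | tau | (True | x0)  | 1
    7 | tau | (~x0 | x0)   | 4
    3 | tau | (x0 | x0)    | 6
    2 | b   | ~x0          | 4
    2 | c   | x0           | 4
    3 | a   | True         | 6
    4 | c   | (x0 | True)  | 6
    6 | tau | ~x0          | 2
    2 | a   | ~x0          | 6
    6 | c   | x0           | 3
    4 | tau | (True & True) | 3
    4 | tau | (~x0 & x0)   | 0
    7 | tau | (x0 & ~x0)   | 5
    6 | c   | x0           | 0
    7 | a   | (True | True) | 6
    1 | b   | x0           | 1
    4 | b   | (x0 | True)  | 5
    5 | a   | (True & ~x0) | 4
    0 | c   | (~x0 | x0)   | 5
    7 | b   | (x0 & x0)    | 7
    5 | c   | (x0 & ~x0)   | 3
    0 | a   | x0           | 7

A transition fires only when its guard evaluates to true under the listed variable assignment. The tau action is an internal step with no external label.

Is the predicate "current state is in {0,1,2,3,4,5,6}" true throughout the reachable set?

Answer: INVARIANT HOLDS

Analysis:
Safe = {0,1,2,3,4,5,6}
Reach set: {0,1,2,3,4,5,6}
  0: safe
  1: safe
  2: safe
  3: safe
  4: safe
  5: safe
  6: safe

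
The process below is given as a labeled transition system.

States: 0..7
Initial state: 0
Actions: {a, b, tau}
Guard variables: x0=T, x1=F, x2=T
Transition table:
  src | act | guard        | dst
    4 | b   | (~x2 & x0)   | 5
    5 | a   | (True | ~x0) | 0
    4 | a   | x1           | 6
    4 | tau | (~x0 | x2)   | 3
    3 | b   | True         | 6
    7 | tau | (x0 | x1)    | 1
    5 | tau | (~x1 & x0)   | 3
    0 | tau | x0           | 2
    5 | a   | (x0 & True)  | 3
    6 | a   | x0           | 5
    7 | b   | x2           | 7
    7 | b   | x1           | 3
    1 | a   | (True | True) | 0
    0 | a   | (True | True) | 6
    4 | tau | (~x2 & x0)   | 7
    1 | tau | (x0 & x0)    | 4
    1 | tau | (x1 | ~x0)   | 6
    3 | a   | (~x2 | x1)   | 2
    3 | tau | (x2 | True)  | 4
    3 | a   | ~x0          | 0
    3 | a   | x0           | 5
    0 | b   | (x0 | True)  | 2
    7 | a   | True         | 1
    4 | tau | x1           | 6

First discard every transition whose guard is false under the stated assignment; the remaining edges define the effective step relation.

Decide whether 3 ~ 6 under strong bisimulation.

Compute ~ classes (split until stable):
  round 0: {{0,1,2,3,4,5,6,7}}
  round 1: {{0,3,7},{1,5},{2},{4},{6}}
  round 2: {{0},{1},{2},{3},{4},{5},{6},{7}}
Fixed point at round 3; 8 class(es).
class of 3: {3}; class of 6: {6}

Answer: NOT BISIMILAR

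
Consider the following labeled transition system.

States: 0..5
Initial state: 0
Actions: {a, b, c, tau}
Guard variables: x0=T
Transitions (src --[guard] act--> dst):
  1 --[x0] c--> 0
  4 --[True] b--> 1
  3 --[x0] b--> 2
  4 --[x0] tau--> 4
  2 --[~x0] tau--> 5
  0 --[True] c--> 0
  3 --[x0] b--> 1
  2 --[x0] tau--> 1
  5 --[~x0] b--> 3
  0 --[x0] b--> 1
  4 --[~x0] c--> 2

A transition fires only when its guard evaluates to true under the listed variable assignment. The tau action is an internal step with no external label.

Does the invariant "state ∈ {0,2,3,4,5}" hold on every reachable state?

Allowed set {0,2,3,4,5}
Reach set: {0,1}
  0: ok
  1: VIOLATES
counterexample path to 1: b

Answer: INVARIANT VIOLATED at state 1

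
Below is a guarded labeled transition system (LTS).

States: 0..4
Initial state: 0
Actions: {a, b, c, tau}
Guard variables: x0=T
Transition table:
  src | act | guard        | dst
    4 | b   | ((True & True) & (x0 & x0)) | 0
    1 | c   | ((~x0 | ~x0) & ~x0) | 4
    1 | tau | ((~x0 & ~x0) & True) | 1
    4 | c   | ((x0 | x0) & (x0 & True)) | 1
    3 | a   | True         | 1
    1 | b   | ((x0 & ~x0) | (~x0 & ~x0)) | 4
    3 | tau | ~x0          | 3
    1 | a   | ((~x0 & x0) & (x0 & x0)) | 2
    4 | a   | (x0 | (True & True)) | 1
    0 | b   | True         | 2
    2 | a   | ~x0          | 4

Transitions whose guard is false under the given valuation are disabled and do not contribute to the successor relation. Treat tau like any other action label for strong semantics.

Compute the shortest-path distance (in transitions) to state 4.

Answer: UNREACHABLE

Analysis:
Layered search for 4:
  Layer 0: {0}
  Layer 1: {2}
4 never appears.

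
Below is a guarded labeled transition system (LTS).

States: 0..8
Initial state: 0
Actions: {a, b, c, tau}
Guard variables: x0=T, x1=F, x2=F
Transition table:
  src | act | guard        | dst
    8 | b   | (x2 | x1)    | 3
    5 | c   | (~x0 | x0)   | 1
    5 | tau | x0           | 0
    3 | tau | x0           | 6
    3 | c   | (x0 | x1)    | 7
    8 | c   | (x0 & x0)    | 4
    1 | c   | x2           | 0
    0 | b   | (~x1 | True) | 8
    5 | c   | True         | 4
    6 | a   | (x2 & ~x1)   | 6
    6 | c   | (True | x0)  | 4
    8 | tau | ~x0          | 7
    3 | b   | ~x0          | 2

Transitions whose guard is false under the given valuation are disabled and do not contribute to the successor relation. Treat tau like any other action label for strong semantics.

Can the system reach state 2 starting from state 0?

After dropping false guards: 8 live edges.
L0 = {0}
L1 = {8}  cumulative {0,8}
L2 = {4}  cumulative {0,4,8}
R = {0,4,8}

Answer: UNREACHABLE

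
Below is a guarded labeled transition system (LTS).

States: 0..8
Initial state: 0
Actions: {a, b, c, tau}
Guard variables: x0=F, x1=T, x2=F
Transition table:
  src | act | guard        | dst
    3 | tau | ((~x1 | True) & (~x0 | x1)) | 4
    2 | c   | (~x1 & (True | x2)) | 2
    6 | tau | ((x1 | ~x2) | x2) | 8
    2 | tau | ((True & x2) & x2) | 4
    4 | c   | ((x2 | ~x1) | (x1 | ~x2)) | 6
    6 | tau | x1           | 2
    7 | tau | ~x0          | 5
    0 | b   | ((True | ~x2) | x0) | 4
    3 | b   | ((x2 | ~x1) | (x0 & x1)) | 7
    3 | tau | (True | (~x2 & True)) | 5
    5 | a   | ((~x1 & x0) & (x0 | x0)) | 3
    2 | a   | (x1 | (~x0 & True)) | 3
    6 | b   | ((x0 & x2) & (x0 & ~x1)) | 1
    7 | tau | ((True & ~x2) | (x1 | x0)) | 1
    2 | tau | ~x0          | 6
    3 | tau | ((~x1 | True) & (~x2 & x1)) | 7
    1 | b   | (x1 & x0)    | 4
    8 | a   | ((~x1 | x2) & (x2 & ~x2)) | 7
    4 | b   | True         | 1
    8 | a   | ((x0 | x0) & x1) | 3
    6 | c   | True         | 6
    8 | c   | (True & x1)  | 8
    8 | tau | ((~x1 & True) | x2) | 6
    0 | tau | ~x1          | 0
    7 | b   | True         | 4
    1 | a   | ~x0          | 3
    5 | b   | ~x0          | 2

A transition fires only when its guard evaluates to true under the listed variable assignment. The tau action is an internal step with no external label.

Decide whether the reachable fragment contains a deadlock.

Answer: DEADLOCK-FREE

Working:
Reachable = {0,1,2,3,4,5,6,7,8}
  0: b→4  [deg 1]
  1: a→3  [deg 1]
  2: a→3  tau→6  [deg 2]
  3: tau→4  tau→5  tau→7  [deg 3]
  4: b→1  c→6  [deg 2]
  5: b→2  [deg 1]
  6: c→6  tau→2  tau→8  [deg 3]
  7: b→4  tau→1  tau→5  [deg 3]
  8: c→8  [deg 1]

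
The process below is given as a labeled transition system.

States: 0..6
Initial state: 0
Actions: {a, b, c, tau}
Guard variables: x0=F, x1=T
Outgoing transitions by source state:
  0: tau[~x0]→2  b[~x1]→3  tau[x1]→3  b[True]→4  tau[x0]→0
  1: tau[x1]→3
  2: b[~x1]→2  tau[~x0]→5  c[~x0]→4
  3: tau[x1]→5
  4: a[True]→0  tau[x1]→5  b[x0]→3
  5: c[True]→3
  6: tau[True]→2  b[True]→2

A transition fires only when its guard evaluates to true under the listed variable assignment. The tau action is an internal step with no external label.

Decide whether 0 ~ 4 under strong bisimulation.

Compute ~ classes (split until stable):
  round 0: {{0,1,2,3,4,5,6}}
  round 1: {{0,6},{1,3},{2},{4},{5}}
  round 2: {{0},{1},{2},{3},{4},{5},{6}}
7 equivalence class(es) (converged in 3)
0∈{0}, 4∈{4}

Answer: NOT BISIMILAR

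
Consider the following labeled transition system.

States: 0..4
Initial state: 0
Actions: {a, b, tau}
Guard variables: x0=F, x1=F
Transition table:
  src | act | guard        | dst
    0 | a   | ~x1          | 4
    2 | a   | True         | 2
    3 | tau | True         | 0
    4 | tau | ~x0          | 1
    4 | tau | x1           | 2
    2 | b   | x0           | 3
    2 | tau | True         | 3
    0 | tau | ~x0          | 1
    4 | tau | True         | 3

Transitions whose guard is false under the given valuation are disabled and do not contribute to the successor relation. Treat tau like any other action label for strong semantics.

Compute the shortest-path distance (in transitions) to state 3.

Layered search for 3:
  depth 0: {0}
  depth 1: {1,4}
  depth 2: {3}
3 enters at depth 2; path a·tau

Answer: 2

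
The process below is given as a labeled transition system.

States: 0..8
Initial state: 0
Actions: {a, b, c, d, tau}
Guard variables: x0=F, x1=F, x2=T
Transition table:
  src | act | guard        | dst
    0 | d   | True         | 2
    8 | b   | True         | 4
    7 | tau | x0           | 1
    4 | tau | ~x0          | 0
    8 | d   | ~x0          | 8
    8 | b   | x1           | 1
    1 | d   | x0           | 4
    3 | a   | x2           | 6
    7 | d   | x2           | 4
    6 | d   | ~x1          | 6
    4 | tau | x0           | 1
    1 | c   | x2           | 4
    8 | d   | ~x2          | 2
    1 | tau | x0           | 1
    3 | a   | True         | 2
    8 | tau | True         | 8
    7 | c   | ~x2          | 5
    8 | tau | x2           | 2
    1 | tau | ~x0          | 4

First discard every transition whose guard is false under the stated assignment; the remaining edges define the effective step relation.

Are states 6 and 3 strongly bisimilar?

Answer: NOT BISIMILAR

Analysis:
Refine partition for ~:
  P[0] = {{0,1,2,3,4,5,6,7,8}}
  P[1] = {{0,6,7},{1},{2,5},{3},{4},{8}}
  P[2] = {{0},{1},{2,5},{3},{4},{6},{7},{8}}
8 equivalence class(es) (converged in 3)
class of 6: {6}; class of 3: {3}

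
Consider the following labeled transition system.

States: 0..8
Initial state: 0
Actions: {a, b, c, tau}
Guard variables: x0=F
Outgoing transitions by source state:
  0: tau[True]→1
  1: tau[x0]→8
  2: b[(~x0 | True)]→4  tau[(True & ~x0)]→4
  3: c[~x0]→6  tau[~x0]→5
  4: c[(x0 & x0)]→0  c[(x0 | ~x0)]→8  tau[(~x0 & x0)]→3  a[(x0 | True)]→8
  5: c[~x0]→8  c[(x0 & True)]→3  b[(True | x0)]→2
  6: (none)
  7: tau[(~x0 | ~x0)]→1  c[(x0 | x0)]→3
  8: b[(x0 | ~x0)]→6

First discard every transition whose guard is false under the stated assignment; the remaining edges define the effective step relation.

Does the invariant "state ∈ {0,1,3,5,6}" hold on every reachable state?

Inv-set: {0,1,3,5,6}
Reach set: {0,1}
  0: ✓
  1: ✓

Answer: INVARIANT HOLDS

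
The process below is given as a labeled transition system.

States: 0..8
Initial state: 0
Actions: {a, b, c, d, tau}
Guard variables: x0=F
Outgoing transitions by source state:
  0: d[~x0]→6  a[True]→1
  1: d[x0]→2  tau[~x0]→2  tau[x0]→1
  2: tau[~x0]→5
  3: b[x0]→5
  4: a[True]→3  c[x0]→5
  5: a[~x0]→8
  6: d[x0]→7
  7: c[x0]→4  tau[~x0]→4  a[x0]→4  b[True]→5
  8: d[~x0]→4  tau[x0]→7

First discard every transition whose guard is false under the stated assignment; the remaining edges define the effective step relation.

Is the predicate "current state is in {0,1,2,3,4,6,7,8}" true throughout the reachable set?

Answer: INVARIANT VIOLATED at state 5

Analysis:
Safe = {0,1,2,3,4,6,7,8}
R = {0,1,2,3,4,5,6,8}
  0: ✓
  1: ✓
  2: ✓
  3: ✓
  4: ✓
  5: outside
  6: ✓
  8: ✓
counterexample path to 5: a·tau·tau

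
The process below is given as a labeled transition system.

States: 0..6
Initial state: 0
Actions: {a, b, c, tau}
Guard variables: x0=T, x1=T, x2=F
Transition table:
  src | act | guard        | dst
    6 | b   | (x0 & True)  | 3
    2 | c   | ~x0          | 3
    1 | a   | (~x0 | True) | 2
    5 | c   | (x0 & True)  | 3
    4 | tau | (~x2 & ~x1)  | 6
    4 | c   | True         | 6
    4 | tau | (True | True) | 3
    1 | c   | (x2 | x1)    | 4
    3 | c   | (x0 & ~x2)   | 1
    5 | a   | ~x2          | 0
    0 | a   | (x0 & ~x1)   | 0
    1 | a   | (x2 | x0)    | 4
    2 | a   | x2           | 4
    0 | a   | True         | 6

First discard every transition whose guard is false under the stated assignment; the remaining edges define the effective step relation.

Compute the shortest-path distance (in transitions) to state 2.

Layered search for 2:
  depth 0: {0}
  depth 1: {6}
  depth 2: {3}
  depth 3: {1}
  depth 4: {2,4}
first hit 2 at d=4 via a·b·c·a

Answer: 4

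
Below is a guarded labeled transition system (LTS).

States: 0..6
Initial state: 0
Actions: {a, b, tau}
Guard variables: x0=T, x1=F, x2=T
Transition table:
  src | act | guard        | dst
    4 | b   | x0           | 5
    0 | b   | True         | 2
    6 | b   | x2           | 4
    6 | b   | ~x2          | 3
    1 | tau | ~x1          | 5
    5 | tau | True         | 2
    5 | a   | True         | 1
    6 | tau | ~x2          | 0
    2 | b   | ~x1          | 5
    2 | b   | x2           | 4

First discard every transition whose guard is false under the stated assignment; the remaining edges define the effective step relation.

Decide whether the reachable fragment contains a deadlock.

R = {0,1,2,4,5}
  0: b→2  [deg 1]
  1: tau→5  [deg 1]
  2: b→4  b→5  [deg 2]
  4: b→5  [deg 1]
  5: a→1  tau→2  [deg 2]

Answer: DEADLOCK-FREE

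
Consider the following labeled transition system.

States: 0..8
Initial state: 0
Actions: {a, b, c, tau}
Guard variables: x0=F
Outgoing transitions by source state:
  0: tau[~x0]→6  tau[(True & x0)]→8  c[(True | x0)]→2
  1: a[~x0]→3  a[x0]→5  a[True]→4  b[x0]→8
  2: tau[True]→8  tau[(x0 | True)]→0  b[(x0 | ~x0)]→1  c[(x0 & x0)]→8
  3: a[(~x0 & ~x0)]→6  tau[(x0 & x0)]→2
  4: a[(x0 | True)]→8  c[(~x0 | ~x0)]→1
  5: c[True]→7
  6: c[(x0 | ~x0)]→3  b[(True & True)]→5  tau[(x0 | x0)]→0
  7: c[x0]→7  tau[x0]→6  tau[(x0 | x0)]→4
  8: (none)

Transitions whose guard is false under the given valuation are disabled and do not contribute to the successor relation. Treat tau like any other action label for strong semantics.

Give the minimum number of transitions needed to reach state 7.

Layered search for 7:
  L0 = {0}
  L1 = {2,6}
  L2 = {1,3,5,8}
  L3 = {4,7}
depth(7)=3, e.g. tau·b·c

Answer: 3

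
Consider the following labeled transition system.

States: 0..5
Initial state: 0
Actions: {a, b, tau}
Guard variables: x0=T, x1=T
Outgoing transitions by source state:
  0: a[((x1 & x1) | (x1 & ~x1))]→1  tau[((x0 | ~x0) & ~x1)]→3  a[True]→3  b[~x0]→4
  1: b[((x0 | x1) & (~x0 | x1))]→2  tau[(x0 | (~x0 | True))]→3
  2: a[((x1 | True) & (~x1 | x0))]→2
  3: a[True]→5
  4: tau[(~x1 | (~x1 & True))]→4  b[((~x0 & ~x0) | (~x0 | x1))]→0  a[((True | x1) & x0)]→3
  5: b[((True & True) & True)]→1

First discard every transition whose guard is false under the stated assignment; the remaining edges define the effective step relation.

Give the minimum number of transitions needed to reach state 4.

Breadth-first toward 4:
  depth 0: {0}
  depth 1: {1,3}
  depth 2: {2,5}
4 never appears.

Answer: UNREACHABLE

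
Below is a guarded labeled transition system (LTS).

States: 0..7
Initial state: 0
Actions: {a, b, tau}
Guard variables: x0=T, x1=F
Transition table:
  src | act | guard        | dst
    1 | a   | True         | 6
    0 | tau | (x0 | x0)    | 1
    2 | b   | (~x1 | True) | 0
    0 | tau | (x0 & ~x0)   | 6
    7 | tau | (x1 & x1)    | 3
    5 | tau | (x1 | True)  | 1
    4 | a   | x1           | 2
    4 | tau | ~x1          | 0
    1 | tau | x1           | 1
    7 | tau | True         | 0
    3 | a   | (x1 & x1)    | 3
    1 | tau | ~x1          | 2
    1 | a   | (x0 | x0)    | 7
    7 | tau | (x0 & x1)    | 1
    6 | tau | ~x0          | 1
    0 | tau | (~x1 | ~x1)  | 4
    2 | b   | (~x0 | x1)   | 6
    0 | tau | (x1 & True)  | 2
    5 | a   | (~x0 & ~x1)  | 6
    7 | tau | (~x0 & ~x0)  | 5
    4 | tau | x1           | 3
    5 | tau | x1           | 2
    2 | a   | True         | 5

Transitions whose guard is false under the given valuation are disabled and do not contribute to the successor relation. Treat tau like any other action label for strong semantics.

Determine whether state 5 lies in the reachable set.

10 transition(s) survive guard evaluation.
L0 = {0}
L1 = {1,4}  now seen {0,1,4}
L2 = {2,6,7}  now seen {0,1,2,4,6,7}
L3 = {5}  now seen {0,1,2,4,5,6,7}
Reach set: {0,1,2,4,5,6,7}
witness 5: tau·tau·a

Answer: REACHABLE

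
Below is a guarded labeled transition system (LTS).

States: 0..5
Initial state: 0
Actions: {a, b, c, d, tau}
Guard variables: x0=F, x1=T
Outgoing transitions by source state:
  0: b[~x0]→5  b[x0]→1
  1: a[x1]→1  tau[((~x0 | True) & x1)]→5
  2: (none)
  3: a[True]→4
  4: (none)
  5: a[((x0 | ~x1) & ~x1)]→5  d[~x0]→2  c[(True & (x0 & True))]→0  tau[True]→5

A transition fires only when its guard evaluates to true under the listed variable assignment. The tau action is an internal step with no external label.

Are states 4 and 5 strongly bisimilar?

Answer: NOT BISIMILAR

Trace:
Bisimulation quotient by refinement:
  P[0] = {{0,1,2,3,4,5}}
  P[1] = {{0},{1},{2,4},{3},{5}}
stable after 2 split(s): 5 block(s)
[4]={2,4}  [5]={5}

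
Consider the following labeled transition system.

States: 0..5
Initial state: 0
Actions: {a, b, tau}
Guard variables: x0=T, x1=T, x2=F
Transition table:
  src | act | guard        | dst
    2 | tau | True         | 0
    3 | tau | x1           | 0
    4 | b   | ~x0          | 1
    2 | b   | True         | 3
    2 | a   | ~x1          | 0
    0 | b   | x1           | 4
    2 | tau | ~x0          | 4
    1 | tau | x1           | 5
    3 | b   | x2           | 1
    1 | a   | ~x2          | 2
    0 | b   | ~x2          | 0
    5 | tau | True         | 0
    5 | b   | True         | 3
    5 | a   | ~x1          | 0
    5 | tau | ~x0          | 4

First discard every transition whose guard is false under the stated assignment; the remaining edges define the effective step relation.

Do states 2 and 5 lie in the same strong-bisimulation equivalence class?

Answer: BISIMILAR

Trace:
Bisimulation quotient by refinement:
  π0 = {{0,1,2,3,4,5}}
  π1 = {{0},{1},{2,5},{3},{4}}
5 equivalence class(es) (converged in 2)
2∈{2,5}, 5∈{2,5}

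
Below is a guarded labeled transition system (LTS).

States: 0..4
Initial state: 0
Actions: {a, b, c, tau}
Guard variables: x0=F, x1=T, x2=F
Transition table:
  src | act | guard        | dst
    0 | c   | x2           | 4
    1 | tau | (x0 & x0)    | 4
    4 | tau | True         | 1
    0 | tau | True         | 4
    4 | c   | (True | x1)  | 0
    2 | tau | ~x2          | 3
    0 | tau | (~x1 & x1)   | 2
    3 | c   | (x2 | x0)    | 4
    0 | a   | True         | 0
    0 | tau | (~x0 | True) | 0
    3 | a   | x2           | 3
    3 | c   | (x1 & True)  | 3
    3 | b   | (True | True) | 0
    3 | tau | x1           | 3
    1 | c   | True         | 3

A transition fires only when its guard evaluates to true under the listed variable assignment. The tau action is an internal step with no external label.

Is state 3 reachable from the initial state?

Answer: REACHABLE

Working:
After dropping false guards: 10 live edges.
L0 = {0}
L1 = {4}  total {0,4}
L2 = {1}  total {0,1,4}
L3 = {3}  total {0,1,3,4}
Reachable = {0,1,3,4}
Path to 3: tau·tau·c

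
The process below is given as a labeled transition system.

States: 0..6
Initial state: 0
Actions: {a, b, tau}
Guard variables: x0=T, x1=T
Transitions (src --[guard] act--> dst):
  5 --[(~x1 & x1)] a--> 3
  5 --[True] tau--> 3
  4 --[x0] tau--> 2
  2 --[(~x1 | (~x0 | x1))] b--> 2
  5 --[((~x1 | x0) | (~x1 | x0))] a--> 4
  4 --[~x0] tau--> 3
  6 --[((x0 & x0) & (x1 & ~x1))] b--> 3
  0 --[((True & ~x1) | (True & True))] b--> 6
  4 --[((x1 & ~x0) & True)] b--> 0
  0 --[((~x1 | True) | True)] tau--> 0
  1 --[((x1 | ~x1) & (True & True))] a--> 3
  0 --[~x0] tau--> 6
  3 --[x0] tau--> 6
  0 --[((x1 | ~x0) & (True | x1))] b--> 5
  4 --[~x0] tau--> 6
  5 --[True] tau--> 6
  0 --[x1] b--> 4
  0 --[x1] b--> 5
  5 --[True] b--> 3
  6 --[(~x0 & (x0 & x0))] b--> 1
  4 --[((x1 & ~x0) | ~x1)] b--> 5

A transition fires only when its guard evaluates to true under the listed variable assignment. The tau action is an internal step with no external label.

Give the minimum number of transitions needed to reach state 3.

Breadth-first toward 3:
  L0 = {0}
  L1 = {4,5,6}
  L2 = {2,3}
depth(3)=2, e.g. b·b

Answer: 2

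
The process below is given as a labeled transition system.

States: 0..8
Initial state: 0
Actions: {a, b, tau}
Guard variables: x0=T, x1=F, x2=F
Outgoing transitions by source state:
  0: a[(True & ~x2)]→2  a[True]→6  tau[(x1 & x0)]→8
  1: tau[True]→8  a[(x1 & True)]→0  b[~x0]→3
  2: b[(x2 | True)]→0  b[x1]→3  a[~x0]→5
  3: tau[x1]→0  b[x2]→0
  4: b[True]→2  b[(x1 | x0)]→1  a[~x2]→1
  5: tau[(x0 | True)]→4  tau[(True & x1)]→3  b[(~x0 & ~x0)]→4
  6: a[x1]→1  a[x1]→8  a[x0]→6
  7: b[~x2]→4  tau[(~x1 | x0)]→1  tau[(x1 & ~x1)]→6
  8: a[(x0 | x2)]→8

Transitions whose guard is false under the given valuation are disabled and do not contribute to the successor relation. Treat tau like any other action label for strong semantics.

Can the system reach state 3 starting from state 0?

12 transition(s) survive guard evaluation.
L0 = {0}
L1 = {2,6}  cumulative {0,2,6}
R = {0,2,6}

Answer: UNREACHABLE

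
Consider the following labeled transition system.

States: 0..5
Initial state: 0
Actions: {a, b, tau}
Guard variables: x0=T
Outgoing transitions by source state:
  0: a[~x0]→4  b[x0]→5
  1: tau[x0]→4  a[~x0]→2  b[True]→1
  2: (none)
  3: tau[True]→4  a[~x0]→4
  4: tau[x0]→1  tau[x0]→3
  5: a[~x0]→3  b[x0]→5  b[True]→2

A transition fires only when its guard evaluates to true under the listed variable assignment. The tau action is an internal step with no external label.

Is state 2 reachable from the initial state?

After dropping false guards: 8 live edges.
Layer 0: {0}
Layer 1: {5}  total {0,5}
Layer 2: {2}  total {0,2,5}
Reach set: {0,2,5}
witness 2: b·b

Answer: REACHABLE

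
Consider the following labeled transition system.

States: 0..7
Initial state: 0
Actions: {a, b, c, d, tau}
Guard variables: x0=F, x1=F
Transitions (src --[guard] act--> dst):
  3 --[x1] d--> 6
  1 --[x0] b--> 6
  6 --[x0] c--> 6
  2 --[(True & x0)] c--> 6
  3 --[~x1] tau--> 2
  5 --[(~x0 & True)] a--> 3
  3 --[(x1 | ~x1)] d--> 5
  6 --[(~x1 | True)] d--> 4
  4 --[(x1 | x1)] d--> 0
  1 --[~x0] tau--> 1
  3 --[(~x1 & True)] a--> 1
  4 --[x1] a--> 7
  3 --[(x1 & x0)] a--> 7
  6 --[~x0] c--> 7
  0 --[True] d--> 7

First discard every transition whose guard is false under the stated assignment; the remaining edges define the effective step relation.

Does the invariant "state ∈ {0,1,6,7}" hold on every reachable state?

Inv-set: {0,1,6,7}
Reachable = {0,7}
  0: ✓
  7: ✓

Answer: INVARIANT HOLDS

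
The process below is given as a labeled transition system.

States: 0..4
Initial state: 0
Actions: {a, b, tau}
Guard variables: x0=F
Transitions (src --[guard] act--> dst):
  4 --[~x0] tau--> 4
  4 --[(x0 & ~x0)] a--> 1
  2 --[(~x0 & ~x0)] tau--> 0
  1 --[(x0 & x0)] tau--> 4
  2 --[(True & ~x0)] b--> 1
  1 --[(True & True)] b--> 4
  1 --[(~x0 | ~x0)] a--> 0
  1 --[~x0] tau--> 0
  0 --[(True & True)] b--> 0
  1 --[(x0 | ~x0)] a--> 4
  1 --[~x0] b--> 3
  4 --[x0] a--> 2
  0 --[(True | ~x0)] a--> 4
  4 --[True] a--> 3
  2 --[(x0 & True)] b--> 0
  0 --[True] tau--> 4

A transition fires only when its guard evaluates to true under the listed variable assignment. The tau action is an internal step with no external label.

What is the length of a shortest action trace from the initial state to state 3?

BFS to 3:
  Layer 0: {0}
  Layer 1: {4}
  Layer 2: {3}
depth(3)=2, e.g. a·a

Answer: 2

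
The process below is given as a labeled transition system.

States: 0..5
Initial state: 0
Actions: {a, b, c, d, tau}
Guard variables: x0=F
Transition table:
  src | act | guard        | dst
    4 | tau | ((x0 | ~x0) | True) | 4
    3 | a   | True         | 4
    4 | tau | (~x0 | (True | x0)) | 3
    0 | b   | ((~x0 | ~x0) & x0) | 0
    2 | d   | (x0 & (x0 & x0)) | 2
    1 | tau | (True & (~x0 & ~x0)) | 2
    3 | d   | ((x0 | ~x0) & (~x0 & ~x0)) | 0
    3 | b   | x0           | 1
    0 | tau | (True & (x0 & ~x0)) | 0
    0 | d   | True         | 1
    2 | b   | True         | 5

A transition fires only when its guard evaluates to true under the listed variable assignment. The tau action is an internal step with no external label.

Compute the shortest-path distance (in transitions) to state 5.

Layered search for 5:
  depth 0: {0}
  depth 1: {1}
  depth 2: {2}
  depth 3: {5}
depth(5)=3, e.g. d·tau·b

Answer: 3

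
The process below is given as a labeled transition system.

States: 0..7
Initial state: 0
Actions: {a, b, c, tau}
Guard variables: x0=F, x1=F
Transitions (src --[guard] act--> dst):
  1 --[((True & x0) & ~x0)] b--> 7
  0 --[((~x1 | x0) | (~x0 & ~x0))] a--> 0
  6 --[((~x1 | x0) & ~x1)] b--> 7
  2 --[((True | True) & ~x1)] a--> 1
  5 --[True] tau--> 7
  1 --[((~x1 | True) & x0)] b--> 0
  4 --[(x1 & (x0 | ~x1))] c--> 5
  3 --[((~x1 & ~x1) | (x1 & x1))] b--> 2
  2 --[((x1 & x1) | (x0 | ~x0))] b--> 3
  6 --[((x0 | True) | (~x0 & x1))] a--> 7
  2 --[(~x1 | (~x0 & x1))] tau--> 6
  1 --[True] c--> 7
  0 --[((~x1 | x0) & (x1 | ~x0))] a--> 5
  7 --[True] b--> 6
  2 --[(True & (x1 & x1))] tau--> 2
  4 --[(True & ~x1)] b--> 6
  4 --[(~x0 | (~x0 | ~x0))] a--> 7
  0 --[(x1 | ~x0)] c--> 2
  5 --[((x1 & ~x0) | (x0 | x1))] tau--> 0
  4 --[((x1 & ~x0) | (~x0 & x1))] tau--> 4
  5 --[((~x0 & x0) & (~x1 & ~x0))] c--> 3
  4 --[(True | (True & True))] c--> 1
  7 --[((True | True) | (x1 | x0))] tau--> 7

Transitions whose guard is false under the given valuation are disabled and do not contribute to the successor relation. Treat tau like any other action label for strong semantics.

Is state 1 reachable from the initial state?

Answer: REACHABLE

Working:
After dropping false guards: 16 live edges.
Layer 0: {0}
Layer 1: {2,5}  cumulative {0,2,5}
Layer 2: {1,3,6,7}  cumulative {0,1,2,3,5,6,7}
Reachable = {0,1,2,3,5,6,7}
witness 1: c·a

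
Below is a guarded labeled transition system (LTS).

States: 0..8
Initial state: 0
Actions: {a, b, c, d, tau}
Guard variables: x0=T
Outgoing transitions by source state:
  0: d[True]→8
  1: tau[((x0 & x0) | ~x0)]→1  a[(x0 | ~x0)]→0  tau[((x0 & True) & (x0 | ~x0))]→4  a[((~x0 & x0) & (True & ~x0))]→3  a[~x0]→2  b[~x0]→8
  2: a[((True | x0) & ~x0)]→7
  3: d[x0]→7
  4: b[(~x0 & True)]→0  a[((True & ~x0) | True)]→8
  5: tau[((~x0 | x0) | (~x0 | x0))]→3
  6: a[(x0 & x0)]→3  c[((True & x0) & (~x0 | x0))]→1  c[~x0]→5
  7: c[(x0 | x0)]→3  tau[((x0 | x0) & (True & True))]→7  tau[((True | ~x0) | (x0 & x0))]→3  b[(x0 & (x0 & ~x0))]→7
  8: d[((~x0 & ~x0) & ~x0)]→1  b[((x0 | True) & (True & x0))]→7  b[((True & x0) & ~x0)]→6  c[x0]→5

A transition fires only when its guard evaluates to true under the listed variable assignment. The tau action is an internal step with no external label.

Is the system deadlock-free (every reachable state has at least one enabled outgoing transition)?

Answer: DEADLOCK-FREE

Working:
R = {0,3,5,7,8}
  0: d→8  [deg 1]
  3: d→7  [deg 1]
  5: tau→3  [deg 1]
  7: c→3  tau→3  tau→7  [deg 3]
  8: b→7  c→5  [deg 2]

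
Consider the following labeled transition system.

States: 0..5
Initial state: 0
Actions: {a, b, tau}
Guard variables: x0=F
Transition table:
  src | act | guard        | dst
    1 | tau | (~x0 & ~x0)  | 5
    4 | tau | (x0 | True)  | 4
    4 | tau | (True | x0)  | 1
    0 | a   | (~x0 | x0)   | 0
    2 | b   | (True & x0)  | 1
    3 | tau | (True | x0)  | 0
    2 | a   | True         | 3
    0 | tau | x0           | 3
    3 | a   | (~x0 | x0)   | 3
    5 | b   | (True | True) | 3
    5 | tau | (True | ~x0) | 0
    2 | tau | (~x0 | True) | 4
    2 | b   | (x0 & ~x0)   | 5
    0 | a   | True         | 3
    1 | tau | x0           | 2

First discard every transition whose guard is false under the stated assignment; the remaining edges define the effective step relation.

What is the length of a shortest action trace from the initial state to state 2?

Breadth-first toward 2:
  L0 = {0}
  L1 = {3}
2 never appears.

Answer: UNREACHABLE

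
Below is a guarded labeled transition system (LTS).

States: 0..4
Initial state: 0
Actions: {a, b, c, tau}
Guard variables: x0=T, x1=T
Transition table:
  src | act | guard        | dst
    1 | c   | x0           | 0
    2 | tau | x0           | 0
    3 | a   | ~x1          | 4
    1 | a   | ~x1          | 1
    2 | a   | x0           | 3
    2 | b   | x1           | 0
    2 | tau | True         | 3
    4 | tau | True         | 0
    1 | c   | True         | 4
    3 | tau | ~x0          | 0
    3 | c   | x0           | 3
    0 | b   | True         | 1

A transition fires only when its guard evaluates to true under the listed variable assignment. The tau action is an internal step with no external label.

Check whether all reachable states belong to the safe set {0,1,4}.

Safe = {0,1,4}
Reachable = {0,1,4}
  0: safe
  1: safe
  4: safe

Answer: INVARIANT HOLDS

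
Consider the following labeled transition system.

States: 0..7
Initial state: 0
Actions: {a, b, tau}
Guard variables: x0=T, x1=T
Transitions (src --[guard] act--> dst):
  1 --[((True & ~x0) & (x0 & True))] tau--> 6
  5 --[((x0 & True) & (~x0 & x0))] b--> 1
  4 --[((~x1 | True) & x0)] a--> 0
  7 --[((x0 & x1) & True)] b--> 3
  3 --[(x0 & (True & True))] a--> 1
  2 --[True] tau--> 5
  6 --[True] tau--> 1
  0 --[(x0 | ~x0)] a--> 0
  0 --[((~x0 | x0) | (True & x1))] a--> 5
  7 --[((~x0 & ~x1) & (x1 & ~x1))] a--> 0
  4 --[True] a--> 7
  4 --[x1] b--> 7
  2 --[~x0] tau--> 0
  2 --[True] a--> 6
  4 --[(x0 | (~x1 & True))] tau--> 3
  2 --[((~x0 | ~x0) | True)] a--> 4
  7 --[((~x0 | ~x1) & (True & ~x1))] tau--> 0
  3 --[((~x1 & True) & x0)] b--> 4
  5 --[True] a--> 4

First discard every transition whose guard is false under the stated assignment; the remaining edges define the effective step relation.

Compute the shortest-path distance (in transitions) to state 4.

Answer: 2

Analysis:
Breadth-first toward 4:
  L0 = {0}
  L1 = {5}
  L2 = {4}
4 enters at depth 2; path a·a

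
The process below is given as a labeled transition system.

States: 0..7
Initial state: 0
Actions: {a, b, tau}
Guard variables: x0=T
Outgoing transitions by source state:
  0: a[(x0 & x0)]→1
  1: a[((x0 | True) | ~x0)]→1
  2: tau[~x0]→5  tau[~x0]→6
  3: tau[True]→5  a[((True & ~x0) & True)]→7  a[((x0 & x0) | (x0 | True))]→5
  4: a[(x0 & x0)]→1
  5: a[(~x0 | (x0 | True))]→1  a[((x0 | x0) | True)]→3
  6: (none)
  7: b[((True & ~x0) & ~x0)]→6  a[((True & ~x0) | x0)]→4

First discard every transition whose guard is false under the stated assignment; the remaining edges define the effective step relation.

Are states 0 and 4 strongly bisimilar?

Answer: BISIMILAR

Trace:
Bisimulation quotient by refinement:
  P[0] = {{0,1,2,3,4,5,6,7}}
  P[1] = {{0,1,4,5,7},{2,6},{3}}
  P[2] = {{0,1,4,7},{2,6},{3},{5}}
4 equivalence class(es) (converged in 3)
class of 0: {0,1,4,7}; class of 4: {0,1,4,7}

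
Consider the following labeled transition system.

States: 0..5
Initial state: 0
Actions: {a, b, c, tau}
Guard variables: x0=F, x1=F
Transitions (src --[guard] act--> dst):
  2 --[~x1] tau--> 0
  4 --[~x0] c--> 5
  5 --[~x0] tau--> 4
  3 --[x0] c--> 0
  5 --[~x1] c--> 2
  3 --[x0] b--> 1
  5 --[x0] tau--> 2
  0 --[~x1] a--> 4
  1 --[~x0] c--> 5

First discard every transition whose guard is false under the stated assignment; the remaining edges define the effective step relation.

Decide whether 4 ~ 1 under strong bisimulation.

Answer: BISIMILAR

Analysis:
Bisimulation quotient by refinement:
  π0 = {{0,1,2,3,4,5}}
  π1 = {{0},{1,4},{2},{3},{5}}
Fixed point at round 2; 5 class(es).
[4]={1,4}  [1]={1,4}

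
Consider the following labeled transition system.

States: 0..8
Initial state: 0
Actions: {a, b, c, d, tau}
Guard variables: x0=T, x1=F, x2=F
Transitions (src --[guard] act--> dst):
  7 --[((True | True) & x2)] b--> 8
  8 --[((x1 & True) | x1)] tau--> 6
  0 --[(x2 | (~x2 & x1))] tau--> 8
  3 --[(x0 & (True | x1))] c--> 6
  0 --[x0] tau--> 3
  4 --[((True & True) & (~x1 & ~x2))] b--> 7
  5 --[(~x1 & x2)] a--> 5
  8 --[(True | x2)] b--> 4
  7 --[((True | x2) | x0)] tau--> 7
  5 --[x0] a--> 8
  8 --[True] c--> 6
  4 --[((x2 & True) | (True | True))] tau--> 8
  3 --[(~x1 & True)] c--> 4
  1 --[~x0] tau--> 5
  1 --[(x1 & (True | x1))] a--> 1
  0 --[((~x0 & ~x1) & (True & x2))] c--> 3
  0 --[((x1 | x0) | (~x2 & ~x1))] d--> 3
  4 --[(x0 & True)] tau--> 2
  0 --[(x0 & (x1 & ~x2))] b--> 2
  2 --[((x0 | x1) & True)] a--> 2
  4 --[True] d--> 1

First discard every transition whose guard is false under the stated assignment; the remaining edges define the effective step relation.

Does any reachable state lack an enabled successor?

Answer: DEADLOCK at state 1

Working:
Reachable = {0,1,2,3,4,6,7,8}
  0: d→3  tau→3  [deg 2]
  1: ∅  [STUCK]
  2: a→2  [deg 1]
  3: c→4  c→6  [deg 2]
  4: b→7  d→1  tau→2  tau→8  [deg 4]
  6: ∅  [STUCK]
  7: tau→7  [deg 1]
  8: b→4  c→6  [deg 2]
Path to 1: tau·c·d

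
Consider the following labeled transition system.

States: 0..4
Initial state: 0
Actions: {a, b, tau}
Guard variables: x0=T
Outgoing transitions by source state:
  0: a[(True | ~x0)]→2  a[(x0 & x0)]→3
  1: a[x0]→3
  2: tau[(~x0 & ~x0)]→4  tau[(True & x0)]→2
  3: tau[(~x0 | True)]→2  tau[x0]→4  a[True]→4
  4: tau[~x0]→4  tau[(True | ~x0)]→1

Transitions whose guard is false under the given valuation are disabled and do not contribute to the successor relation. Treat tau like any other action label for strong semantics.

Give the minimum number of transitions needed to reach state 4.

Answer: 2

Working:
Breadth-first toward 4:
  L0 = {0}
  L1 = {2,3}
  L2 = {4}
4 enters at depth 2; path a·a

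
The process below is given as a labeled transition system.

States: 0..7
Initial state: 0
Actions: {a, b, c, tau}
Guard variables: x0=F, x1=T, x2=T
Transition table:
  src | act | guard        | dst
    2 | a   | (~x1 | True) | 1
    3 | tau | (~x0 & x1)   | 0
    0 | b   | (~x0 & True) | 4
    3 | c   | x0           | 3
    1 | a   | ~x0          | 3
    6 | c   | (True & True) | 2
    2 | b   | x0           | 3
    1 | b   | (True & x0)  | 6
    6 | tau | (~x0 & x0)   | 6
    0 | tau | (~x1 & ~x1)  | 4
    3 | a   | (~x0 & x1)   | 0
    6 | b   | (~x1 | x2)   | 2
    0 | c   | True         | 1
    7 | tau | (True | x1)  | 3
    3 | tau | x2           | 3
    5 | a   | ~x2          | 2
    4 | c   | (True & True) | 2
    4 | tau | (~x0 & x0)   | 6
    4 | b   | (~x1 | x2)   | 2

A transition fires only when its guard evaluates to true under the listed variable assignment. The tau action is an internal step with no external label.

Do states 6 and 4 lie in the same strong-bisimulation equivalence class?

Compute ~ classes (split until stable):
  P[0] = {{0,1,2,3,4,5,6,7}}
  P[1] = {{0,4,6},{1,2},{3},{5},{7}}
  P[2] = {{0},{1},{2},{3},{4,6},{5},{7}}
7 equivalence class(es) (converged in 3)
6∈{4,6}, 4∈{4,6}

Answer: BISIMILAR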